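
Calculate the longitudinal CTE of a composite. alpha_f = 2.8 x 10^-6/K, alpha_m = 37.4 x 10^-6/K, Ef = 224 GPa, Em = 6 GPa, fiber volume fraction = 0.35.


E1 = Ef*Vf + Em*(1-Vf) = 82.3
alpha_1 = (alpha_f*Ef*Vf + alpha_m*Em*(1-Vf))/E1 = 4.44 x 10^-6/K

4.44 x 10^-6/K


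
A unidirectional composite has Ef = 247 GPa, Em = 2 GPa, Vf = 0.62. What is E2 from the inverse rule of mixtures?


1/E2 = Vf/Ef + (1-Vf)/Em = 0.62/247 + 0.38/2
E2 = 5.19 GPa

5.19 GPa


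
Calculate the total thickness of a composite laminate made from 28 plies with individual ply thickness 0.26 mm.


h = n * t_ply = 28 * 0.26 = 7.28 mm

7.28 mm


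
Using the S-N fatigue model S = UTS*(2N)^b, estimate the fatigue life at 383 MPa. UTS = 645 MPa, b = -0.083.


N = 0.5 * (S/UTS)^(1/b) = 0.5 * (383/645)^(1/-0.083) = 266.8150 cycles

266.8150 cycles


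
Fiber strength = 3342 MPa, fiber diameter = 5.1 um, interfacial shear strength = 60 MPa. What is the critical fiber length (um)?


Lc = sigma_f * d / (2 * tau_i) = 3342 * 5.1 / (2 * 60) = 142.0 um

142.0 um


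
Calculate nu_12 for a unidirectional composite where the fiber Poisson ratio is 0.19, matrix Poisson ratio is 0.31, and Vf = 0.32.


nu_12 = nu_f*Vf + nu_m*(1-Vf) = 0.19*0.32 + 0.31*0.68 = 0.2716

0.2716


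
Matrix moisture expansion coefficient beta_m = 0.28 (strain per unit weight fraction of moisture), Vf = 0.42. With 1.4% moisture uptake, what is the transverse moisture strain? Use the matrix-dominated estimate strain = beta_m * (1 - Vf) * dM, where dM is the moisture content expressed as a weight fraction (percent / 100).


dM = 1.4/100 = 0.014
strain = beta_m * (1-Vf) * dM = 0.28 * 0.58 * 0.014 = 0.0022736

0.0022736


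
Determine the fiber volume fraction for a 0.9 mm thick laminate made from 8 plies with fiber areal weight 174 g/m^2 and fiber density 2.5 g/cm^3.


Vf = n * FAW / (rho_f * h * 1000) = 8 * 174 / (2.5 * 0.9 * 1000) = 0.6187

0.6187


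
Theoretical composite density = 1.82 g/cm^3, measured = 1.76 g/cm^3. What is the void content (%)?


Void% = (rho_theo - rho_actual)/rho_theo * 100 = (1.82 - 1.76)/1.82 * 100 = 3.3%

3.3%


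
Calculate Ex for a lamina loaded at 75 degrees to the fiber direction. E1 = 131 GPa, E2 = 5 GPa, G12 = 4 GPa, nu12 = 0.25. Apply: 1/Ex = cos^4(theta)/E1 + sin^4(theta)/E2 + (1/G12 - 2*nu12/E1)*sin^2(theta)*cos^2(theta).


cos^4(75) = 0.004487, sin^4(75) = 0.870513, sin^2(75)*cos^2(75) = 0.0625
1/G12 - 2*nu12/E1 = 1/4 - 2*0.25/131 = 0.246183 GPa^-1
1/Ex = 0.004487/131 + 0.870513/5 + 0.246183*0.0625 = 0.1895232 GPa^-1
Ex = 5.28 GPa

5.28 GPa


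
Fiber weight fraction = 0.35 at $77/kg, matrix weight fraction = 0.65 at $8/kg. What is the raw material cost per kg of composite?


Cost = cost_f*Wf + cost_m*Wm = 77*0.35 + 8*0.65 = $32.15/kg

$32.15/kg


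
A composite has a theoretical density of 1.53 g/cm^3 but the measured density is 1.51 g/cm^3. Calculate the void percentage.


Void% = (rho_theo - rho_actual)/rho_theo * 100 = (1.53 - 1.51)/1.53 * 100 = 1.31%

1.31%


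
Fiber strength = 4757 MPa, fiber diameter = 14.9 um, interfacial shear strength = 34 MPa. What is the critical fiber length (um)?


Lc = sigma_f * d / (2 * tau_i) = 4757 * 14.9 / (2 * 34) = 1042.3 um

1042.3 um


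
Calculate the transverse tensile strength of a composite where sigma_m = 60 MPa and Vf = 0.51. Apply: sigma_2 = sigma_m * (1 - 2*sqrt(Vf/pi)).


factor = 1 - 2*sqrt(0.51/pi) = 0.1942
sigma_2 = 60 * 0.1942 = 11.65 MPa

11.65 MPa


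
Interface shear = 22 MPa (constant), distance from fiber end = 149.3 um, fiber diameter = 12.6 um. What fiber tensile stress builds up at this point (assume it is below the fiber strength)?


Force balance: sigma_f * (pi*d^2/4) = tau * (pi*d) * x  ->  sigma_f = 4 * tau * x / d
sigma_f = 4 * 22 * 149.3 / 12.6 = 1042.7 MPa

1042.7 MPa


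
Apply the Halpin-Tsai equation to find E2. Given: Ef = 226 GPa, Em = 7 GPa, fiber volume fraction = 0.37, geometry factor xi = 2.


eta = (Ef/Em - 1)/(Ef/Em + xi) = (32.2857 - 1)/(32.2857 + 2) = 0.9125
E2 = Em*(1+xi*eta*Vf)/(1-eta*Vf) = 17.7 GPa

17.7 GPa


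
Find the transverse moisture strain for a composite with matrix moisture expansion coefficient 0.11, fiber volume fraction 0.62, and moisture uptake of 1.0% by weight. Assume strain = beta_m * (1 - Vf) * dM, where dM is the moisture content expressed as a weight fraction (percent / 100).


dM = 1.0/100 = 0.01
strain = beta_m * (1-Vf) * dM = 0.11 * 0.38 * 0.01 = 0.000418

0.000418


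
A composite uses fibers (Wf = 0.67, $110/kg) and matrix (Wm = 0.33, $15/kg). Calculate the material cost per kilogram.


Cost = cost_f*Wf + cost_m*Wm = 110*0.67 + 15*0.33 = $78.65/kg

$78.65/kg


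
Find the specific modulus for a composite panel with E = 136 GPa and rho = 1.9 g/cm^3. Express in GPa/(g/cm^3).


Specific stiffness = E/rho = 136/1.9 = 71.6 GPa/(g/cm^3)

71.6 GPa/(g/cm^3)


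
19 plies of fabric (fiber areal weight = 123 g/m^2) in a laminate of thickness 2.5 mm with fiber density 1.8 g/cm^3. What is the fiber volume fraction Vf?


Vf = n * FAW / (rho_f * h * 1000) = 19 * 123 / (1.8 * 2.5 * 1000) = 0.5193

0.5193


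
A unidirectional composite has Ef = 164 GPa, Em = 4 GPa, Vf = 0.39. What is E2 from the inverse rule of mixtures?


1/E2 = Vf/Ef + (1-Vf)/Em = 0.39/164 + 0.61/4
E2 = 6.46 GPa

6.46 GPa


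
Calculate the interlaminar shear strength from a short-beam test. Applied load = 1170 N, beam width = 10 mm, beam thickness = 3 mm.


ILSS = 3F/(4bh) = 3*1170/(4*10*3) = 29.25 MPa

29.25 MPa


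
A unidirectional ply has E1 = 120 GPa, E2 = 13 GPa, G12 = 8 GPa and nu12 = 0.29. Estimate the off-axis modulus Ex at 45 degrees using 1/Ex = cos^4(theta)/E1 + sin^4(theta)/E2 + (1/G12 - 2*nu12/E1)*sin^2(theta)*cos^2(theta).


cos^4(45) = 0.25, sin^4(45) = 0.25, sin^2(45)*cos^2(45) = 0.25
1/G12 - 2*nu12/E1 = 1/8 - 2*0.29/120 = 0.120167 GPa^-1
1/Ex = 0.25/120 + 0.25/13 + 0.120167*0.25 = 0.0513558 GPa^-1
Ex = 19.47 GPa

19.47 GPa


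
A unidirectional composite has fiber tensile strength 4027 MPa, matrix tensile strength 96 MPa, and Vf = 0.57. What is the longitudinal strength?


sigma_1 = sigma_f*Vf + sigma_m*(1-Vf) = 4027*0.57 + 96*0.43 = 2336.7 MPa

2336.7 MPa


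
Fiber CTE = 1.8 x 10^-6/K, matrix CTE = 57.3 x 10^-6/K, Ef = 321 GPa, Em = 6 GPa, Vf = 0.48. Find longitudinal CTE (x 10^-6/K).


E1 = Ef*Vf + Em*(1-Vf) = 157.2
alpha_1 = (alpha_f*Ef*Vf + alpha_m*Em*(1-Vf))/E1 = 2.9 x 10^-6/K

2.9 x 10^-6/K


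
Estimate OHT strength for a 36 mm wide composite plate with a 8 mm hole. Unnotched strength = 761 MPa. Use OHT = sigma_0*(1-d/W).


OHT = sigma_0*(1-d/W) = 761*(1-8/36) = 591.9 MPa

591.9 MPa


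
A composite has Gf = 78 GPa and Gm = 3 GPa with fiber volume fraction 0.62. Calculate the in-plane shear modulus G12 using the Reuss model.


1/G12 = Vf/Gf + (1-Vf)/Gm = 0.62/78 + 0.38/3
G12 = 7.43 GPa

7.43 GPa


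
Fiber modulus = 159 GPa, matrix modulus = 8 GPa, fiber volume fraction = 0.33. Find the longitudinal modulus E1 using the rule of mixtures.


E1 = Ef*Vf + Em*(1-Vf) = 159*0.33 + 8*0.67 = 57.83 GPa

57.83 GPa


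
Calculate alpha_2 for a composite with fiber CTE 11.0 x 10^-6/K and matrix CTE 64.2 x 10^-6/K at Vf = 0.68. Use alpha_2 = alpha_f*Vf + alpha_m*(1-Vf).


alpha_2 = alpha_f*Vf + alpha_m*(1-Vf) = 11.0*0.68 + 64.2*0.32 = 28.0 x 10^-6/K

28.0 x 10^-6/K


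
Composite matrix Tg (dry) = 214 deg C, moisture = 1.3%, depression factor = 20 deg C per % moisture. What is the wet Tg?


Tg_wet = Tg_dry - k*moisture = 214 - 20*1.3 = 188.0 deg C

188.0 deg C


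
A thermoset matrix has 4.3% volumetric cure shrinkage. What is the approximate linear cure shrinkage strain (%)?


Linear shrinkage ≈ vol_shrink/3 = 4.3/3 = 1.433%

1.433%


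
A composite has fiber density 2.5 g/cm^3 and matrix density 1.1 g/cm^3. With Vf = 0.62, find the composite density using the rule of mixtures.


rho_c = rho_f*Vf + rho_m*(1-Vf) = 2.5*0.62 + 1.1*0.38 = 1.968 g/cm^3

1.968 g/cm^3


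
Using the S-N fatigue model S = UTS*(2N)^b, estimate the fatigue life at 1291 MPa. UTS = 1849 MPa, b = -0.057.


N = 0.5 * (S/UTS)^(1/b) = 0.5 * (1291/1849)^(1/-0.057) = 272.8973 cycles

272.8973 cycles


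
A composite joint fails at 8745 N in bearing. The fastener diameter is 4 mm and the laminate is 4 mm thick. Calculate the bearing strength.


sigma_br = F/(d*h) = 8745/(4*4) = 546.6 MPa

546.6 MPa


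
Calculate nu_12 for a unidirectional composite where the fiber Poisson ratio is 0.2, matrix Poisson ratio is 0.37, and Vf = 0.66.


nu_12 = nu_f*Vf + nu_m*(1-Vf) = 0.2*0.66 + 0.37*0.34 = 0.2578

0.2578


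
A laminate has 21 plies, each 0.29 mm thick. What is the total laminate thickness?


h = n * t_ply = 21 * 0.29 = 6.09 mm

6.09 mm


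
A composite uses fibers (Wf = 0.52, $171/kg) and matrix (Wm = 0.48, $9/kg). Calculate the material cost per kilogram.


Cost = cost_f*Wf + cost_m*Wm = 171*0.52 + 9*0.48 = $93.24/kg

$93.24/kg


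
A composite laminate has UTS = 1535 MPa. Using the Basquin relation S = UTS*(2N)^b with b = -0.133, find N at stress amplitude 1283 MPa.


N = 0.5 * (S/UTS)^(1/b) = 0.5 * (1283/1535)^(1/-0.133) = 1.9255 cycles

1.9255 cycles


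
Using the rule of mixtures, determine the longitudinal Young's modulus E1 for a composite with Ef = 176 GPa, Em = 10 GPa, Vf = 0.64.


E1 = Ef*Vf + Em*(1-Vf) = 176*0.64 + 10*0.36 = 116.24 GPa

116.24 GPa


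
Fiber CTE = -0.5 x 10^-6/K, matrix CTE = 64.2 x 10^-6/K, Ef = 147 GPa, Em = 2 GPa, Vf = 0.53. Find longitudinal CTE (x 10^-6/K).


E1 = Ef*Vf + Em*(1-Vf) = 78.85
alpha_1 = (alpha_f*Ef*Vf + alpha_m*Em*(1-Vf))/E1 = 0.27 x 10^-6/K

0.27 x 10^-6/K


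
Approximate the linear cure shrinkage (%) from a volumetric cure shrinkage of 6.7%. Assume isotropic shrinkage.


Linear shrinkage ≈ vol_shrink/3 = 6.7/3 = 2.233%

2.233%


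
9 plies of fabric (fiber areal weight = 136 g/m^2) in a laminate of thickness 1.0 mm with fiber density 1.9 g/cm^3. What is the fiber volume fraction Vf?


Vf = n * FAW / (rho_f * h * 1000) = 9 * 136 / (1.9 * 1.0 * 1000) = 0.6442

0.6442


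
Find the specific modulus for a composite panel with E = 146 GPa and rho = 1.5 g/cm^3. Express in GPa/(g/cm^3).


Specific stiffness = E/rho = 146/1.5 = 97.3 GPa/(g/cm^3)

97.3 GPa/(g/cm^3)


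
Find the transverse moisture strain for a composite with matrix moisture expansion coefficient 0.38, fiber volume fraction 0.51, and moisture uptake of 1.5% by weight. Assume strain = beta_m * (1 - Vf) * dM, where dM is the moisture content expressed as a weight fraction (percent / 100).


dM = 1.5/100 = 0.015
strain = beta_m * (1-Vf) * dM = 0.38 * 0.49 * 0.015 = 0.002793

0.002793


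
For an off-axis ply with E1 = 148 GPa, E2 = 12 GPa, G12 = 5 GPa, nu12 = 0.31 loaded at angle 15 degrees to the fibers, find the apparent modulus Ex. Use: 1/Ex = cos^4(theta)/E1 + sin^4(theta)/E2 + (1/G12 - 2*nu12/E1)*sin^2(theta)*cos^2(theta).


cos^4(15) = 0.870513, sin^4(15) = 0.004487, sin^2(15)*cos^2(15) = 0.0625
1/G12 - 2*nu12/E1 = 1/5 - 2*0.31/148 = 0.195811 GPa^-1
1/Ex = 0.870513/148 + 0.004487/12 + 0.195811*0.0625 = 0.018494 GPa^-1
Ex = 54.07 GPa

54.07 GPa


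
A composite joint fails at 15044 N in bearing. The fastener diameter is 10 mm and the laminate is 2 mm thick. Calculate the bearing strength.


sigma_br = F/(d*h) = 15044/(10*2) = 752.2 MPa

752.2 MPa


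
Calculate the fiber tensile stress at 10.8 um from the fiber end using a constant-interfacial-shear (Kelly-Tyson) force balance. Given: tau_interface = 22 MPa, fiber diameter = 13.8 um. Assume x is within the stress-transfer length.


Force balance: sigma_f * (pi*d^2/4) = tau * (pi*d) * x  ->  sigma_f = 4 * tau * x / d
sigma_f = 4 * 22 * 10.8 / 13.8 = 68.9 MPa

68.9 MPa


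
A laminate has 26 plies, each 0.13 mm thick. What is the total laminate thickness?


h = n * t_ply = 26 * 0.13 = 3.38 mm

3.38 mm


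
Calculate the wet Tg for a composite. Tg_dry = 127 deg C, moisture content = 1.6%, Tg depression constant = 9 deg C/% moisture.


Tg_wet = Tg_dry - k*moisture = 127 - 9*1.6 = 112.6 deg C

112.6 deg C


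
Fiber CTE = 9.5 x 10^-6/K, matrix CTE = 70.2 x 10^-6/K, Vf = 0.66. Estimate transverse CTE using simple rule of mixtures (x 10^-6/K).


alpha_2 = alpha_f*Vf + alpha_m*(1-Vf) = 9.5*0.66 + 70.2*0.34 = 30.1 x 10^-6/K

30.1 x 10^-6/K


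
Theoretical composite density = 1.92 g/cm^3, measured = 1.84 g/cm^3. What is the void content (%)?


Void% = (rho_theo - rho_actual)/rho_theo * 100 = (1.92 - 1.84)/1.92 * 100 = 4.17%

4.17%


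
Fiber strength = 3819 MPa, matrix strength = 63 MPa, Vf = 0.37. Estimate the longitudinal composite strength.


sigma_1 = sigma_f*Vf + sigma_m*(1-Vf) = 3819*0.37 + 63*0.63 = 1452.7 MPa

1452.7 MPa


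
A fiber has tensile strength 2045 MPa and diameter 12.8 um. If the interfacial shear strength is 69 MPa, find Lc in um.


Lc = sigma_f * d / (2 * tau_i) = 2045 * 12.8 / (2 * 69) = 189.7 um

189.7 um


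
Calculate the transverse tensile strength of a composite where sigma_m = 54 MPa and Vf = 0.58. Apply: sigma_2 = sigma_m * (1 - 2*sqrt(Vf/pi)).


factor = 1 - 2*sqrt(0.58/pi) = 0.1407
sigma_2 = 54 * 0.1407 = 7.6 MPa

7.6 MPa


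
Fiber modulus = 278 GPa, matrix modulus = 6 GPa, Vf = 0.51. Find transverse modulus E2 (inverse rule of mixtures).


1/E2 = Vf/Ef + (1-Vf)/Em = 0.51/278 + 0.49/6
E2 = 11.98 GPa

11.98 GPa


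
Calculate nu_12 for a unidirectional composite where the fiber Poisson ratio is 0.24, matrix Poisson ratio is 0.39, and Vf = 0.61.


nu_12 = nu_f*Vf + nu_m*(1-Vf) = 0.24*0.61 + 0.39*0.39 = 0.2985

0.2985


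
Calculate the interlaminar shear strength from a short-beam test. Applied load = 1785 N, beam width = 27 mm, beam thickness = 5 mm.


ILSS = 3F/(4bh) = 3*1785/(4*27*5) = 9.92 MPa

9.92 MPa


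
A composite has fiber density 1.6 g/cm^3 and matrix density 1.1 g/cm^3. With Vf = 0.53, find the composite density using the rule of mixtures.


rho_c = rho_f*Vf + rho_m*(1-Vf) = 1.6*0.53 + 1.1*0.47 = 1.365 g/cm^3

1.365 g/cm^3


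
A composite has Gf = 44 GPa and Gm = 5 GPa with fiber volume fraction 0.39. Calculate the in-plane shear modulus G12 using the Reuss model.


1/G12 = Vf/Gf + (1-Vf)/Gm = 0.39/44 + 0.61/5
G12 = 7.64 GPa

7.64 GPa


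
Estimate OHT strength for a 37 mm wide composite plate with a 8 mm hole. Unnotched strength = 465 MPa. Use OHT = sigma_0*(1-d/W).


OHT = sigma_0*(1-d/W) = 465*(1-8/37) = 364.5 MPa

364.5 MPa


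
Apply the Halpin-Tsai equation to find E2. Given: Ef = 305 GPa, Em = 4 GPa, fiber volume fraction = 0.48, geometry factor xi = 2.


eta = (Ef/Em - 1)/(Ef/Em + xi) = (76.25 - 1)/(76.25 + 2) = 0.9617
E2 = Em*(1+xi*eta*Vf)/(1-eta*Vf) = 14.29 GPa

14.29 GPa


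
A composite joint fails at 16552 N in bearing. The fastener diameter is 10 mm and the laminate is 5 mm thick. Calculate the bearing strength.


sigma_br = F/(d*h) = 16552/(10*5) = 331.0 MPa

331.0 MPa


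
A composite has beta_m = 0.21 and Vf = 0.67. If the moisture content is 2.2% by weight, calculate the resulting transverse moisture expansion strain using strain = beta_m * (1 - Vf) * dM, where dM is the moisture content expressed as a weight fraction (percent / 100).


dM = 2.2/100 = 0.022
strain = beta_m * (1-Vf) * dM = 0.21 * 0.33 * 0.022 = 0.0015246

0.0015246


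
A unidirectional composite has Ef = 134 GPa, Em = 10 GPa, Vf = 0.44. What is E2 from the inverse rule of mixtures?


1/E2 = Vf/Ef + (1-Vf)/Em = 0.44/134 + 0.56/10
E2 = 16.87 GPa

16.87 GPa


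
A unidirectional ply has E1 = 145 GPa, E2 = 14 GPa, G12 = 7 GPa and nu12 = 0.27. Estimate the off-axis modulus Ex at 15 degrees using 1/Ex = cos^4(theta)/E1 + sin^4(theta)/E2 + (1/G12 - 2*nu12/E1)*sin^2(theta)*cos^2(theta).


cos^4(15) = 0.870513, sin^4(15) = 0.004487, sin^2(15)*cos^2(15) = 0.0625
1/G12 - 2*nu12/E1 = 1/7 - 2*0.27/145 = 0.139133 GPa^-1
1/Ex = 0.870513/145 + 0.004487/14 + 0.139133*0.0625 = 0.0150199 GPa^-1
Ex = 66.58 GPa

66.58 GPa


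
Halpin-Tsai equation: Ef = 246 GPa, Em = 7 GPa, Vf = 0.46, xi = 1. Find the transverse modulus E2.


eta = (Ef/Em - 1)/(Ef/Em + xi) = (35.1429 - 1)/(35.1429 + 1) = 0.9447
E2 = Em*(1+xi*eta*Vf)/(1-eta*Vf) = 17.76 GPa

17.76 GPa


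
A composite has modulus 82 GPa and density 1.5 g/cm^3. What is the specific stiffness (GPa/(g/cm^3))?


Specific stiffness = E/rho = 82/1.5 = 54.7 GPa/(g/cm^3)

54.7 GPa/(g/cm^3)


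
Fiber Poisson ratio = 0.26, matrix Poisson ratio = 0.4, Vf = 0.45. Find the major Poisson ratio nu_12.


nu_12 = nu_f*Vf + nu_m*(1-Vf) = 0.26*0.45 + 0.4*0.55 = 0.337

0.337


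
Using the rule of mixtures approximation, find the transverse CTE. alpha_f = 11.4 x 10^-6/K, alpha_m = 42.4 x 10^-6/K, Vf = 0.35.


alpha_2 = alpha_f*Vf + alpha_m*(1-Vf) = 11.4*0.35 + 42.4*0.65 = 31.6 x 10^-6/K

31.6 x 10^-6/K


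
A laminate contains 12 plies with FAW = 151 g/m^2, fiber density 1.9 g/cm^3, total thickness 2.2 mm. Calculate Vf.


Vf = n * FAW / (rho_f * h * 1000) = 12 * 151 / (1.9 * 2.2 * 1000) = 0.4335

0.4335


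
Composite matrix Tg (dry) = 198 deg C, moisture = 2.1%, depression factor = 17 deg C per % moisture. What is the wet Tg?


Tg_wet = Tg_dry - k*moisture = 198 - 17*2.1 = 162.3 deg C

162.3 deg C


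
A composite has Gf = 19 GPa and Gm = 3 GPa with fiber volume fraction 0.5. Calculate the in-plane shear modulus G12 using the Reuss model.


1/G12 = Vf/Gf + (1-Vf)/Gm = 0.5/19 + 0.5/3
G12 = 5.18 GPa

5.18 GPa


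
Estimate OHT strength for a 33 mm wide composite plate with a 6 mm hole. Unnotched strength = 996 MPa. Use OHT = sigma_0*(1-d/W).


OHT = sigma_0*(1-d/W) = 996*(1-6/33) = 814.9 MPa

814.9 MPa


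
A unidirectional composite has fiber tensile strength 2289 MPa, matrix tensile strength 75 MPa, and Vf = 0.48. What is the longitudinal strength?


sigma_1 = sigma_f*Vf + sigma_m*(1-Vf) = 2289*0.48 + 75*0.52 = 1137.7 MPa

1137.7 MPa


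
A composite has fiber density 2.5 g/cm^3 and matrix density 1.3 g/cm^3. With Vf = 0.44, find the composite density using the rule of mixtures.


rho_c = rho_f*Vf + rho_m*(1-Vf) = 2.5*0.44 + 1.3*0.56 = 1.828 g/cm^3

1.828 g/cm^3


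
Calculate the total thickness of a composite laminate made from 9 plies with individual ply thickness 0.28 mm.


h = n * t_ply = 9 * 0.28 = 2.52 mm

2.52 mm


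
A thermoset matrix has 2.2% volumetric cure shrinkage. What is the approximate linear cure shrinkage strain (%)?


Linear shrinkage ≈ vol_shrink/3 = 2.2/3 = 0.733%

0.733%


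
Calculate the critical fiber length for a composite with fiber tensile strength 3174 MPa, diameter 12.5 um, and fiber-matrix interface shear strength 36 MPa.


Lc = sigma_f * d / (2 * tau_i) = 3174 * 12.5 / (2 * 36) = 551.0 um

551.0 um


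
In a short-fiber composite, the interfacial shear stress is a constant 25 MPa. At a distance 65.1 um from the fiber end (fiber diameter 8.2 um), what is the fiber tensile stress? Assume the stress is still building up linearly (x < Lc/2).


Force balance: sigma_f * (pi*d^2/4) = tau * (pi*d) * x  ->  sigma_f = 4 * tau * x / d
sigma_f = 4 * 25 * 65.1 / 8.2 = 793.9 MPa

793.9 MPa


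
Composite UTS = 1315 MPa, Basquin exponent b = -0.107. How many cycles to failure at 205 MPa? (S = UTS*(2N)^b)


N = 0.5 * (S/UTS)^(1/b) = 0.5 * (205/1315)^(1/-0.107) = 1.7484e+07 cycles

1.7484e+07 cycles


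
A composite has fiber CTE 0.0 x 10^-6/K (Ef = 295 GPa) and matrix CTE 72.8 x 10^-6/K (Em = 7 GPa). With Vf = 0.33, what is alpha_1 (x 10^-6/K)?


E1 = Ef*Vf + Em*(1-Vf) = 102.04
alpha_1 = (alpha_f*Ef*Vf + alpha_m*Em*(1-Vf))/E1 = 3.35 x 10^-6/K

3.35 x 10^-6/K


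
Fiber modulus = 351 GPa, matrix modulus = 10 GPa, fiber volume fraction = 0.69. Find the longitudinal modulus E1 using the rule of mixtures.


E1 = Ef*Vf + Em*(1-Vf) = 351*0.69 + 10*0.31 = 245.29 GPa

245.29 GPa


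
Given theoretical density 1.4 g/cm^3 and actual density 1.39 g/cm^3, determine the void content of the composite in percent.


Void% = (rho_theo - rho_actual)/rho_theo * 100 = (1.4 - 1.39)/1.4 * 100 = 0.71%

0.71%


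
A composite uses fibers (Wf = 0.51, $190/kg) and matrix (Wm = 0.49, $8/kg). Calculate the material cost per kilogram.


Cost = cost_f*Wf + cost_m*Wm = 190*0.51 + 8*0.49 = $100.82/kg

$100.82/kg


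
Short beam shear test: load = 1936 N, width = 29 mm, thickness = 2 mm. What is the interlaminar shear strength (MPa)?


ILSS = 3F/(4bh) = 3*1936/(4*29*2) = 25.03 MPa

25.03 MPa


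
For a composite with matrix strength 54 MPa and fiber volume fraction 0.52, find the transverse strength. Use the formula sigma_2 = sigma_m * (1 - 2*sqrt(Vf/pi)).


factor = 1 - 2*sqrt(0.52/pi) = 0.1863
sigma_2 = 54 * 0.1863 = 10.06 MPa

10.06 MPa


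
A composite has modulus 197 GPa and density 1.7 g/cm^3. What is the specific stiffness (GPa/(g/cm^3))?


Specific stiffness = E/rho = 197/1.7 = 115.9 GPa/(g/cm^3)

115.9 GPa/(g/cm^3)


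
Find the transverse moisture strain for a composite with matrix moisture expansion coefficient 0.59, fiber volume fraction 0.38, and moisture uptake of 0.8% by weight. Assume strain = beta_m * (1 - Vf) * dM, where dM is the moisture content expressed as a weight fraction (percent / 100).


dM = 0.8/100 = 0.008
strain = beta_m * (1-Vf) * dM = 0.59 * 0.62 * 0.008 = 0.0029264

0.0029264


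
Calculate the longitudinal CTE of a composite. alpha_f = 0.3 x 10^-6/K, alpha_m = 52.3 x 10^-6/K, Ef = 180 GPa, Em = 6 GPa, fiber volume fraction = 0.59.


E1 = Ef*Vf + Em*(1-Vf) = 108.66
alpha_1 = (alpha_f*Ef*Vf + alpha_m*Em*(1-Vf))/E1 = 1.48 x 10^-6/K

1.48 x 10^-6/K


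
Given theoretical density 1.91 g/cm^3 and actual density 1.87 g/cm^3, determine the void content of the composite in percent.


Void% = (rho_theo - rho_actual)/rho_theo * 100 = (1.91 - 1.87)/1.91 * 100 = 2.09%

2.09%


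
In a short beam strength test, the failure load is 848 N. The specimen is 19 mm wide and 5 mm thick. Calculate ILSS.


ILSS = 3F/(4bh) = 3*848/(4*19*5) = 6.69 MPa

6.69 MPa


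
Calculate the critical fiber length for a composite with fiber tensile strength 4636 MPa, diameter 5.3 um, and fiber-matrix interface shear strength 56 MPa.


Lc = sigma_f * d / (2 * tau_i) = 4636 * 5.3 / (2 * 56) = 219.4 um

219.4 um


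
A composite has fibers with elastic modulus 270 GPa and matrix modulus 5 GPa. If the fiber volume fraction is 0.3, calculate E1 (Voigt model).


E1 = Ef*Vf + Em*(1-Vf) = 270*0.3 + 5*0.7 = 84.5 GPa

84.5 GPa


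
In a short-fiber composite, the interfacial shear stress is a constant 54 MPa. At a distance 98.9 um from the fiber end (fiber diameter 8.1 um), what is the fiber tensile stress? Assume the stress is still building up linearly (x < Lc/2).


Force balance: sigma_f * (pi*d^2/4) = tau * (pi*d) * x  ->  sigma_f = 4 * tau * x / d
sigma_f = 4 * 54 * 98.9 / 8.1 = 2637.3 MPa

2637.3 MPa


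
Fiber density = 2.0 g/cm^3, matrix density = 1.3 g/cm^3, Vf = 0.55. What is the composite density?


rho_c = rho_f*Vf + rho_m*(1-Vf) = 2.0*0.55 + 1.3*0.45 = 1.685 g/cm^3

1.685 g/cm^3


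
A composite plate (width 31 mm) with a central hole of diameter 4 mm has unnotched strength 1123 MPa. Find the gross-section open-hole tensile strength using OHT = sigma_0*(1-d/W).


OHT = sigma_0*(1-d/W) = 1123*(1-4/31) = 978.1 MPa

978.1 MPa


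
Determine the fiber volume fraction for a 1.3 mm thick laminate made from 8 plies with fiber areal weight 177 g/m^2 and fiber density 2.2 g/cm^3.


Vf = n * FAW / (rho_f * h * 1000) = 8 * 177 / (2.2 * 1.3 * 1000) = 0.4951

0.4951


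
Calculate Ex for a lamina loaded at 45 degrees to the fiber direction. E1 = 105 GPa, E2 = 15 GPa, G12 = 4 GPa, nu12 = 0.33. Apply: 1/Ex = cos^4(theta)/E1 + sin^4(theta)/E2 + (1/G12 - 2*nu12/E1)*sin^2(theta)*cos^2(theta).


cos^4(45) = 0.25, sin^4(45) = 0.25, sin^2(45)*cos^2(45) = 0.25
1/G12 - 2*nu12/E1 = 1/4 - 2*0.33/105 = 0.243714 GPa^-1
1/Ex = 0.25/105 + 0.25/15 + 0.243714*0.25 = 0.0799762 GPa^-1
Ex = 12.5 GPa

12.5 GPa


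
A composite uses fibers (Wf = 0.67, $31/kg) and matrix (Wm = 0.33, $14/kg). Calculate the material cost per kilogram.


Cost = cost_f*Wf + cost_m*Wm = 31*0.67 + 14*0.33 = $25.39/kg

$25.39/kg


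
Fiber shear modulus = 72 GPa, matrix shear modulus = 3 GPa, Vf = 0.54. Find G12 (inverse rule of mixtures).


1/G12 = Vf/Gf + (1-Vf)/Gm = 0.54/72 + 0.46/3
G12 = 6.22 GPa

6.22 GPa


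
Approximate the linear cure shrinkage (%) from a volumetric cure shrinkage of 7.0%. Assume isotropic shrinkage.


Linear shrinkage ≈ vol_shrink/3 = 7.0/3 = 2.333%

2.333%


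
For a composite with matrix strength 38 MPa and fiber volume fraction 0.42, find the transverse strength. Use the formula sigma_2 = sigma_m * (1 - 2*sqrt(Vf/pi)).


factor = 1 - 2*sqrt(0.42/pi) = 0.2687
sigma_2 = 38 * 0.2687 = 10.21 MPa

10.21 MPa


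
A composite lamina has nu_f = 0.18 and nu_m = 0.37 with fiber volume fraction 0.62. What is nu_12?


nu_12 = nu_f*Vf + nu_m*(1-Vf) = 0.18*0.62 + 0.37*0.38 = 0.2522

0.2522


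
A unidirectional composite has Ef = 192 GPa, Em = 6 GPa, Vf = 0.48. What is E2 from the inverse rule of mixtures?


1/E2 = Vf/Ef + (1-Vf)/Em = 0.48/192 + 0.52/6
E2 = 11.21 GPa

11.21 GPa


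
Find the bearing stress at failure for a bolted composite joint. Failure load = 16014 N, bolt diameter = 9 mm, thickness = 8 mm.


sigma_br = F/(d*h) = 16014/(9*8) = 222.4 MPa

222.4 MPa


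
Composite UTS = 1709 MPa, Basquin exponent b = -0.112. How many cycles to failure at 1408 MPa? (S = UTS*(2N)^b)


N = 0.5 * (S/UTS)^(1/b) = 0.5 * (1408/1709)^(1/-0.112) = 2.8198 cycles

2.8198 cycles


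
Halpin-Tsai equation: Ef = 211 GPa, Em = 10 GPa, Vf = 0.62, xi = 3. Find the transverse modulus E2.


eta = (Ef/Em - 1)/(Ef/Em + xi) = (21.1 - 1)/(21.1 + 3) = 0.834
E2 = Em*(1+xi*eta*Vf)/(1-eta*Vf) = 52.83 GPa

52.83 GPa


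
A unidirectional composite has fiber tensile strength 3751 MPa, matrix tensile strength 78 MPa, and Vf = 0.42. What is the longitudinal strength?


sigma_1 = sigma_f*Vf + sigma_m*(1-Vf) = 3751*0.42 + 78*0.58 = 1620.7 MPa

1620.7 MPa


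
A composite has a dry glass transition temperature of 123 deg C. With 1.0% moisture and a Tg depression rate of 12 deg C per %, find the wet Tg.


Tg_wet = Tg_dry - k*moisture = 123 - 12*1.0 = 111.0 deg C

111.0 deg C


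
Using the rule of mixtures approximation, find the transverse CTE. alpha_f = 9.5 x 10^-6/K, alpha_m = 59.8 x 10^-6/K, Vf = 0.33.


alpha_2 = alpha_f*Vf + alpha_m*(1-Vf) = 9.5*0.33 + 59.8*0.67 = 43.2 x 10^-6/K

43.2 x 10^-6/K


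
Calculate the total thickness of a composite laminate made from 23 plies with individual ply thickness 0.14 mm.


h = n * t_ply = 23 * 0.14 = 3.22 mm

3.22 mm


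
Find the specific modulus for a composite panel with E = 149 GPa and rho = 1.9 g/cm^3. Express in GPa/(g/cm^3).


Specific stiffness = E/rho = 149/1.9 = 78.4 GPa/(g/cm^3)

78.4 GPa/(g/cm^3)


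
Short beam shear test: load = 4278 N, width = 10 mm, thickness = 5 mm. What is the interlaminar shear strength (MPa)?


ILSS = 3F/(4bh) = 3*4278/(4*10*5) = 64.17 MPa

64.17 MPa


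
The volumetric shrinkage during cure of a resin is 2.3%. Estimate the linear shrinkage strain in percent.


Linear shrinkage ≈ vol_shrink/3 = 2.3/3 = 0.767%

0.767%


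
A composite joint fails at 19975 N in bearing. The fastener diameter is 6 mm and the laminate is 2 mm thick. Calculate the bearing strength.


sigma_br = F/(d*h) = 19975/(6*2) = 1664.6 MPa

1664.6 MPa


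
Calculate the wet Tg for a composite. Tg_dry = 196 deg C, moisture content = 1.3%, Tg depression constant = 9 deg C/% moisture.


Tg_wet = Tg_dry - k*moisture = 196 - 9*1.3 = 184.3 deg C

184.3 deg C


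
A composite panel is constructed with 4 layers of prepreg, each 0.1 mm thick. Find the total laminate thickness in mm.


h = n * t_ply = 4 * 0.1 = 0.4 mm

0.4 mm


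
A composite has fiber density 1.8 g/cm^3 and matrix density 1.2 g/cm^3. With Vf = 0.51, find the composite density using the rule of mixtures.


rho_c = rho_f*Vf + rho_m*(1-Vf) = 1.8*0.51 + 1.2*0.49 = 1.506 g/cm^3

1.506 g/cm^3


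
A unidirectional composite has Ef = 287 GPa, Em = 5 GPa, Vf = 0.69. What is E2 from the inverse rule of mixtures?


1/E2 = Vf/Ef + (1-Vf)/Em = 0.69/287 + 0.31/5
E2 = 15.53 GPa

15.53 GPa


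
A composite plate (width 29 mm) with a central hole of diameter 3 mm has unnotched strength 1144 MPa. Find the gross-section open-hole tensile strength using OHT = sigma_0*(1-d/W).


OHT = sigma_0*(1-d/W) = 1144*(1-3/29) = 1025.7 MPa

1025.7 MPa


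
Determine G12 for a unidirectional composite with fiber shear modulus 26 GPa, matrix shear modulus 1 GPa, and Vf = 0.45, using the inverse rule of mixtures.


1/G12 = Vf/Gf + (1-Vf)/Gm = 0.45/26 + 0.55/1
G12 = 1.76 GPa

1.76 GPa


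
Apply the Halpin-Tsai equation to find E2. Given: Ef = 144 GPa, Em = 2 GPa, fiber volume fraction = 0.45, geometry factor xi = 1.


eta = (Ef/Em - 1)/(Ef/Em + xi) = (72.0 - 1)/(72.0 + 1) = 0.9726
E2 = Em*(1+xi*eta*Vf)/(1-eta*Vf) = 5.11 GPa

5.11 GPa


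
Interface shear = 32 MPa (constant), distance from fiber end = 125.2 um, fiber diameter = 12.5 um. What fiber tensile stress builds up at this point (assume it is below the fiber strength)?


Force balance: sigma_f * (pi*d^2/4) = tau * (pi*d) * x  ->  sigma_f = 4 * tau * x / d
sigma_f = 4 * 32 * 125.2 / 12.5 = 1282.0 MPa

1282.0 MPa


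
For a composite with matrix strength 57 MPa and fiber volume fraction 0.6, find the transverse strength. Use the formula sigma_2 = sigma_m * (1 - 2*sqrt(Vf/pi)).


factor = 1 - 2*sqrt(0.6/pi) = 0.126
sigma_2 = 57 * 0.126 = 7.18 MPa

7.18 MPa


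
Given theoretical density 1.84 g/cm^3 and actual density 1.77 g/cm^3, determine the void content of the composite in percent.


Void% = (rho_theo - rho_actual)/rho_theo * 100 = (1.84 - 1.77)/1.84 * 100 = 3.8%

3.8%


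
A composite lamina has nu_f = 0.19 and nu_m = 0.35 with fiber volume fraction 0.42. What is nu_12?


nu_12 = nu_f*Vf + nu_m*(1-Vf) = 0.19*0.42 + 0.35*0.58 = 0.2828

0.2828


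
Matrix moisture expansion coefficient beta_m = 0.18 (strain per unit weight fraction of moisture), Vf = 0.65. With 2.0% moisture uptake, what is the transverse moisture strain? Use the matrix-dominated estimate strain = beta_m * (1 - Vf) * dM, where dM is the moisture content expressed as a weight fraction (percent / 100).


dM = 2.0/100 = 0.02
strain = beta_m * (1-Vf) * dM = 0.18 * 0.35 * 0.02 = 0.00126

0.00126


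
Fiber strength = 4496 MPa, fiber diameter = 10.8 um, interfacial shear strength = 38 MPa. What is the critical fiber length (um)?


Lc = sigma_f * d / (2 * tau_i) = 4496 * 10.8 / (2 * 38) = 638.9 um

638.9 um


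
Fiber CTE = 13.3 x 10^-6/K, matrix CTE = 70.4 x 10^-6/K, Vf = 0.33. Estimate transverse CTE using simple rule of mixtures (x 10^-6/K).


alpha_2 = alpha_f*Vf + alpha_m*(1-Vf) = 13.3*0.33 + 70.4*0.67 = 51.6 x 10^-6/K

51.6 x 10^-6/K


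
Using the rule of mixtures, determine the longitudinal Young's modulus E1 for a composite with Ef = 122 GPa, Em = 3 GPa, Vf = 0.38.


E1 = Ef*Vf + Em*(1-Vf) = 122*0.38 + 3*0.62 = 48.22 GPa

48.22 GPa


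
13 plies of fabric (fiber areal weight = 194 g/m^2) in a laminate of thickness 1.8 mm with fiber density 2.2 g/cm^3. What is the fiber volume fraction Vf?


Vf = n * FAW / (rho_f * h * 1000) = 13 * 194 / (2.2 * 1.8 * 1000) = 0.6369

0.6369


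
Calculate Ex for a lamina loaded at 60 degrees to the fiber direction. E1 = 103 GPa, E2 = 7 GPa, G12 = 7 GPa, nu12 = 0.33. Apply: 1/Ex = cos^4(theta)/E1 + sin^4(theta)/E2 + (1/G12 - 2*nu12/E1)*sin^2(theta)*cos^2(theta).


cos^4(60) = 0.0625, sin^4(60) = 0.5625, sin^2(60)*cos^2(60) = 0.1875
1/G12 - 2*nu12/E1 = 1/7 - 2*0.33/103 = 0.136449 GPa^-1
1/Ex = 0.0625/103 + 0.5625/7 + 0.136449*0.1875 = 0.1065482 GPa^-1
Ex = 9.39 GPa

9.39 GPa


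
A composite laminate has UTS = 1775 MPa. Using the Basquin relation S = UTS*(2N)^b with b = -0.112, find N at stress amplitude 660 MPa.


N = 0.5 * (S/UTS)^(1/b) = 0.5 * (660/1775)^(1/-0.112) = 3429.0214 cycles

3429.0214 cycles


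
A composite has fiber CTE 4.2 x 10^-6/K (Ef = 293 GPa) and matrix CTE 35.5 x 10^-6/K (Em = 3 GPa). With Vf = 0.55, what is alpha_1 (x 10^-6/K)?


E1 = Ef*Vf + Em*(1-Vf) = 162.5
alpha_1 = (alpha_f*Ef*Vf + alpha_m*Em*(1-Vf))/E1 = 4.46 x 10^-6/K

4.46 x 10^-6/K


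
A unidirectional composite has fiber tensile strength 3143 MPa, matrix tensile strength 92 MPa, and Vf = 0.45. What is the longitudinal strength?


sigma_1 = sigma_f*Vf + sigma_m*(1-Vf) = 3143*0.45 + 92*0.55 = 1465.0 MPa

1465.0 MPa


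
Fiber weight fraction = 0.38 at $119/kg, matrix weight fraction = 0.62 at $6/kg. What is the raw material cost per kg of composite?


Cost = cost_f*Wf + cost_m*Wm = 119*0.38 + 6*0.62 = $48.94/kg

$48.94/kg


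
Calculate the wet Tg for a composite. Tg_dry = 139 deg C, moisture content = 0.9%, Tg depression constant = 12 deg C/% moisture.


Tg_wet = Tg_dry - k*moisture = 139 - 12*0.9 = 128.2 deg C

128.2 deg C


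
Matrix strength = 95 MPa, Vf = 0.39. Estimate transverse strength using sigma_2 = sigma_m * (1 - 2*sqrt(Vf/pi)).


factor = 1 - 2*sqrt(0.39/pi) = 0.2953
sigma_2 = 95 * 0.2953 = 28.06 MPa

28.06 MPa


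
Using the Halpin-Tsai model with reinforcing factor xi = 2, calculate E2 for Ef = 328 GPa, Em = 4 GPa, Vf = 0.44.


eta = (Ef/Em - 1)/(Ef/Em + xi) = (82.0 - 1)/(82.0 + 2) = 0.9643
E2 = Em*(1+xi*eta*Vf)/(1-eta*Vf) = 12.84 GPa

12.84 GPa


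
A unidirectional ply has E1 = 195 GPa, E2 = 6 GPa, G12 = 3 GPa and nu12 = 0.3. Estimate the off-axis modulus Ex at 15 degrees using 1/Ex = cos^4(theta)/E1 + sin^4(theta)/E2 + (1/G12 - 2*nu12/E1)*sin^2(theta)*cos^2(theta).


cos^4(15) = 0.870513, sin^4(15) = 0.004487, sin^2(15)*cos^2(15) = 0.0625
1/G12 - 2*nu12/E1 = 1/3 - 2*0.3/195 = 0.330256 GPa^-1
1/Ex = 0.870513/195 + 0.004487/6 + 0.330256*0.0625 = 0.0258531 GPa^-1
Ex = 38.68 GPa

38.68 GPa


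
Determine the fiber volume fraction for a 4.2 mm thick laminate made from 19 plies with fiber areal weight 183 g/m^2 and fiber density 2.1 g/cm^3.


Vf = n * FAW / (rho_f * h * 1000) = 19 * 183 / (2.1 * 4.2 * 1000) = 0.3942

0.3942


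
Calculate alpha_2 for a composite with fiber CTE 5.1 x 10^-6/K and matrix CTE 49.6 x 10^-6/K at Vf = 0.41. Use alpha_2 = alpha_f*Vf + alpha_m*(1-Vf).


alpha_2 = alpha_f*Vf + alpha_m*(1-Vf) = 5.1*0.41 + 49.6*0.59 = 31.4 x 10^-6/K

31.4 x 10^-6/K


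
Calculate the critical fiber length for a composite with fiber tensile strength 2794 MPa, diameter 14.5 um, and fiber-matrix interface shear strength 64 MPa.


Lc = sigma_f * d / (2 * tau_i) = 2794 * 14.5 / (2 * 64) = 316.5 um

316.5 um


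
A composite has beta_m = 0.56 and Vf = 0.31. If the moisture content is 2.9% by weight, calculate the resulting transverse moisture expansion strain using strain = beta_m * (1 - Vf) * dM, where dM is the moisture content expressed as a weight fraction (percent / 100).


dM = 2.9/100 = 0.029
strain = beta_m * (1-Vf) * dM = 0.56 * 0.69 * 0.029 = 0.0112056

0.0112056


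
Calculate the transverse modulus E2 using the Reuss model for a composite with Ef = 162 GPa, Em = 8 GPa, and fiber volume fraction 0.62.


1/E2 = Vf/Ef + (1-Vf)/Em = 0.62/162 + 0.38/8
E2 = 19.48 GPa

19.48 GPa


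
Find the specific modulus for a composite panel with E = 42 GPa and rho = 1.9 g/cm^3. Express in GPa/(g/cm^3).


Specific stiffness = E/rho = 42/1.9 = 22.1 GPa/(g/cm^3)

22.1 GPa/(g/cm^3)


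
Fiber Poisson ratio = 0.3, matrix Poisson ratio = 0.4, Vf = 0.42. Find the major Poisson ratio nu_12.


nu_12 = nu_f*Vf + nu_m*(1-Vf) = 0.3*0.42 + 0.4*0.58 = 0.358

0.358


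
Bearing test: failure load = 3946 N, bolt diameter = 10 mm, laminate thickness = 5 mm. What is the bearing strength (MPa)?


sigma_br = F/(d*h) = 3946/(10*5) = 78.9 MPa

78.9 MPa


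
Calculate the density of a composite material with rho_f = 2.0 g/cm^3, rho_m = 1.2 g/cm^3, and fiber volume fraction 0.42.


rho_c = rho_f*Vf + rho_m*(1-Vf) = 2.0*0.42 + 1.2*0.58 = 1.536 g/cm^3

1.536 g/cm^3


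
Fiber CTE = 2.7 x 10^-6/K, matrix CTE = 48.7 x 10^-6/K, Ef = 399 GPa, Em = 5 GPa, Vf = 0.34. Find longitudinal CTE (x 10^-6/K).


E1 = Ef*Vf + Em*(1-Vf) = 138.96
alpha_1 = (alpha_f*Ef*Vf + alpha_m*Em*(1-Vf))/E1 = 3.79 x 10^-6/K

3.79 x 10^-6/K


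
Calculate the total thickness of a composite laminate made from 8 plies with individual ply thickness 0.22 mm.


h = n * t_ply = 8 * 0.22 = 1.76 mm

1.76 mm


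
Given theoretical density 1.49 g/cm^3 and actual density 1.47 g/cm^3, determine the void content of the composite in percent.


Void% = (rho_theo - rho_actual)/rho_theo * 100 = (1.49 - 1.47)/1.49 * 100 = 1.34%

1.34%


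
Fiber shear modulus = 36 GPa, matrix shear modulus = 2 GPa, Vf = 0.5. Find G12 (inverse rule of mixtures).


1/G12 = Vf/Gf + (1-Vf)/Gm = 0.5/36 + 0.5/2
G12 = 3.79 GPa

3.79 GPa


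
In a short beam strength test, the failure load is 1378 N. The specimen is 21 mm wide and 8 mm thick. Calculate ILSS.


ILSS = 3F/(4bh) = 3*1378/(4*21*8) = 6.15 MPa

6.15 MPa


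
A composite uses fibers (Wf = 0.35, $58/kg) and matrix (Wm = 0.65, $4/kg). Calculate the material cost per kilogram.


Cost = cost_f*Wf + cost_m*Wm = 58*0.35 + 4*0.65 = $22.9/kg

$22.9/kg


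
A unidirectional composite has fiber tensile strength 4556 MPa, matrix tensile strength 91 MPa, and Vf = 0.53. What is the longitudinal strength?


sigma_1 = sigma_f*Vf + sigma_m*(1-Vf) = 4556*0.53 + 91*0.47 = 2457.5 MPa

2457.5 MPa


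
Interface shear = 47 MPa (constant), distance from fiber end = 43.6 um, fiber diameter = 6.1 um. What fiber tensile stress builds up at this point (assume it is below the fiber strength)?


Force balance: sigma_f * (pi*d^2/4) = tau * (pi*d) * x  ->  sigma_f = 4 * tau * x / d
sigma_f = 4 * 47 * 43.6 / 6.1 = 1343.7 MPa

1343.7 MPa


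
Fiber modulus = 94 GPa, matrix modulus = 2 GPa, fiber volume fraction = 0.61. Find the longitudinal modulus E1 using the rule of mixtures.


E1 = Ef*Vf + Em*(1-Vf) = 94*0.61 + 2*0.39 = 58.12 GPa

58.12 GPa


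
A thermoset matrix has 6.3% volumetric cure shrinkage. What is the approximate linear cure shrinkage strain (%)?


Linear shrinkage ≈ vol_shrink/3 = 6.3/3 = 2.1%

2.1%


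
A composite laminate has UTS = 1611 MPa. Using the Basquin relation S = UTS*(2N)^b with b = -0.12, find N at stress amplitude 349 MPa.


N = 0.5 * (S/UTS)^(1/b) = 0.5 * (349/1611)^(1/-0.12) = 171614.6201 cycles

171614.6201 cycles


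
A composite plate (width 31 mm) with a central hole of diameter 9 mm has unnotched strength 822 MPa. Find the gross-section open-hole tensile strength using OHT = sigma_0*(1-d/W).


OHT = sigma_0*(1-d/W) = 822*(1-9/31) = 583.4 MPa

583.4 MPa


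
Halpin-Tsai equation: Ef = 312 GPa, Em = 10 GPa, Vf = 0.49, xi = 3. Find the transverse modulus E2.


eta = (Ef/Em - 1)/(Ef/Em + xi) = (31.2 - 1)/(31.2 + 3) = 0.883
E2 = Em*(1+xi*eta*Vf)/(1-eta*Vf) = 40.51 GPa

40.51 GPa


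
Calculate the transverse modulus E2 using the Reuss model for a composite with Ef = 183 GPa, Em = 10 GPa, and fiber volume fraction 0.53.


1/E2 = Vf/Ef + (1-Vf)/Em = 0.53/183 + 0.47/10
E2 = 20.04 GPa

20.04 GPa


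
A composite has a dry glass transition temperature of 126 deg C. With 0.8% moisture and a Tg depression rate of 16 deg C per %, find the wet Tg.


Tg_wet = Tg_dry - k*moisture = 126 - 16*0.8 = 113.2 deg C

113.2 deg C


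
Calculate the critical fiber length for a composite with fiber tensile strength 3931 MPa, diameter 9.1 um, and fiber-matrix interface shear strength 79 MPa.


Lc = sigma_f * d / (2 * tau_i) = 3931 * 9.1 / (2 * 79) = 226.4 um

226.4 um
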